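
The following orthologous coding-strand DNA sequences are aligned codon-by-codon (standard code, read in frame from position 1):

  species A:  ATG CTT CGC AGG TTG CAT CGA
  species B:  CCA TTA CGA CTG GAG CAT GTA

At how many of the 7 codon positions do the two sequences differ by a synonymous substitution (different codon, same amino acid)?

Codon 1: ATG Met / CCA Pro — nonsynonymous.
Codon 2: CTT Leu / TTA Leu — synonymous.
Codon 3: CGC Arg / CGA Arg — synonymous.
Codon 4: AGG Arg / CTG Leu — nonsynonymous.
Codon 5: TTG Leu / GAG Glu — nonsynonymous.
Codon 6: CAT His / CAT His — identical.
Codon 7: CGA Arg / GTA Val — nonsynonymous.
Synonymous differences: 2.

2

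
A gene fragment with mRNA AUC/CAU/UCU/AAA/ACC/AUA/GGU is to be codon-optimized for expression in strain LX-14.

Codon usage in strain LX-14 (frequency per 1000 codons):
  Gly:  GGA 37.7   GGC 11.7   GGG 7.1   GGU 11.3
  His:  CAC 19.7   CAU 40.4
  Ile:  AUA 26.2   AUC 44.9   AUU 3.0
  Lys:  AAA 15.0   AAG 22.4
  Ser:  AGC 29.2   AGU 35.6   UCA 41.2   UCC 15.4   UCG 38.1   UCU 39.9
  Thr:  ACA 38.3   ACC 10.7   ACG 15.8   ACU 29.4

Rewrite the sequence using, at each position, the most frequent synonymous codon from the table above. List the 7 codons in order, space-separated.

AUC CAU UCA AAG ACA AUC GGA

Codon 1 (Ile): best is AUC at 44.9.
Codon 2 (His): best is CAU at 40.4.
Codon 3 (Ser): best is UCA at 41.2.
Codon 4 (Lys): best is AAG at 22.4.
Codon 5 (Thr): best is ACA at 38.3.
Codon 6 (Ile): best is AUC at 44.9.
Codon 7 (Gly): best is GGA at 37.7.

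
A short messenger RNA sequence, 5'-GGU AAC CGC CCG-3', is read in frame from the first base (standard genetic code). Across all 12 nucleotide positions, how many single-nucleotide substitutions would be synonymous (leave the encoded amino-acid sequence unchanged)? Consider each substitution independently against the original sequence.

Codon 1 (GGU, Gly): 3 synonymous substitutions.
Codon 2 (AAC, Asn): 1 synonymous substitution.
Codon 3 (CGC, Arg): 3 synonymous substitutions.
Codon 4 (CCG, Pro): 3 synonymous substitutions.
Total: 3 + 1 + 3 + 3 = 10.

10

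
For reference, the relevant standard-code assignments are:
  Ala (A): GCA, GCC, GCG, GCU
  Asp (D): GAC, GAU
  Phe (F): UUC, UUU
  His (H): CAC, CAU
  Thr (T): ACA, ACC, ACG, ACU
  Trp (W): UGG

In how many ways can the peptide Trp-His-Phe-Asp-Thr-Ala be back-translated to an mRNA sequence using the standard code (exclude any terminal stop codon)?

128

Trp: 1 codon.
His: 2 codons.
Phe: 2 codons.
Asp: 2 codons.
Thr: 4 codons.
Ala: 4 codons.
1 × 2 × 2 × 2 × 4 × 4 = 128.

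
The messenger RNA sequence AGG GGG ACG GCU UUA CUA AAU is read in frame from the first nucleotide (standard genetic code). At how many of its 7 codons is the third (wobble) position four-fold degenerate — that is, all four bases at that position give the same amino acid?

Codon 1 AGG (Arg): third position 2-fold.
Codon 2 GGG (Gly): third position 4-fold.
Codon 3 ACG (Thr): third position 4-fold.
Codon 4 GCU (Ala): third position 4-fold.
Codon 5 UUA (Leu): third position 2-fold.
Codon 6 CUA (Leu): third position 4-fold.
Codon 7 AAU (Asn): third position 2-fold.
Four-fold degenerate third positions: 4.

4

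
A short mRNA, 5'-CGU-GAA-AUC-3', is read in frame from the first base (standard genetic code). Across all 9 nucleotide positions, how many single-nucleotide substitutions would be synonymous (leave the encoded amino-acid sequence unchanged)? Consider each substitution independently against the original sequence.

Codon 1 (CGU, Arg): 3 synonymous substitutions.
Codon 2 (GAA, Glu): 1 synonymous substitution.
Codon 3 (AUC, Ile): 2 synonymous substitutions.
Total: 3 + 1 + 2 = 6.

6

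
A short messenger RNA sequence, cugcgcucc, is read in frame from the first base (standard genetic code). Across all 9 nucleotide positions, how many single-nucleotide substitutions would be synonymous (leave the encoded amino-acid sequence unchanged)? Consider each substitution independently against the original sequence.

10

Codon 1 (CUG, Leu): 4 synonymous substitutions.
Codon 2 (CGC, Arg): 3 synonymous substitutions.
Codon 3 (UCC, Ser): 3 synonymous substitutions.
Total: 4 + 3 + 3 = 10.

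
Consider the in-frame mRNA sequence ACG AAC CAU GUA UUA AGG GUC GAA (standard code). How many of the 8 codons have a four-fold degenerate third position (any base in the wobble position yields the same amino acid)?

3

Codon 1 ACG (Thr): third position 4-fold.
Codon 2 AAC (Asn): third position 2-fold.
Codon 3 CAU (His): third position 2-fold.
Codon 4 GUA (Val): third position 4-fold.
Codon 5 UUA (Leu): third position 2-fold.
Codon 6 AGG (Arg): third position 2-fold.
Codon 7 GUC (Val): third position 4-fold.
Codon 8 GAA (Glu): third position 2-fold.
Four-fold degenerate third positions: 3.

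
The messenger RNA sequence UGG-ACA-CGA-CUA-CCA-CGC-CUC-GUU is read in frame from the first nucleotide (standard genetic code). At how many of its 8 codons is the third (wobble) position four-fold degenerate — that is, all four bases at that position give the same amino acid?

7

Codon 1 UGG (Trp): third position 1-fold.
Codon 2 ACA (Thr): third position 4-fold.
Codon 3 CGA (Arg): third position 4-fold.
Codon 4 CUA (Leu): third position 4-fold.
Codon 5 CCA (Pro): third position 4-fold.
Codon 6 CGC (Arg): third position 4-fold.
Codon 7 CUC (Leu): third position 4-fold.
Codon 8 GUU (Val): third position 4-fold.
Four-fold degenerate third positions: 7.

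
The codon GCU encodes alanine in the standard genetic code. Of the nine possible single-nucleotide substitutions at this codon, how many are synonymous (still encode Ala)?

3

Position 1: none → 0 synonymous.
Position 2: none → 0 synonymous.
Position 3: GCC, GCA, GCG → 3 synonymous.
Total: 0 + 0 + 3 = 3.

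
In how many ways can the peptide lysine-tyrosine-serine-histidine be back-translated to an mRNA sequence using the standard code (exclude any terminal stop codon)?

Lys: 2 codons.
Tyr: 2 codons.
Ser: 6 codons.
His: 2 codons.
2 × 2 × 6 × 2 = 48.

48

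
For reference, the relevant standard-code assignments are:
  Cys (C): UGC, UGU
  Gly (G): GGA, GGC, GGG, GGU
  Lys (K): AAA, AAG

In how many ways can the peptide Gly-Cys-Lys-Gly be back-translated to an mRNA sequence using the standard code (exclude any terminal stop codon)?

64

Gly: 4 codons.
Cys: 2 codons.
Lys: 2 codons.
Gly: 4 codons.
4 × 2 × 2 × 4 = 64.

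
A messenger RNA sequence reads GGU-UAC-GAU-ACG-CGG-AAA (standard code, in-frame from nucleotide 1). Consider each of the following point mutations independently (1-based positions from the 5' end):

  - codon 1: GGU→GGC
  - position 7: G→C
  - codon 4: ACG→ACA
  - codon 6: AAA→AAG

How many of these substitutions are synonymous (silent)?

Codon 1: GGU (Gly) → GGC (Gly) — synonymous.
Codon 3: GAU (Asp) → CAU (His) — missense.
Codon 4: ACG (Thr) → ACA (Thr) — synonymous.
Codon 6: AAA (Lys) → AAG (Lys) — synonymous.
Synonymous: 3 of 4.

3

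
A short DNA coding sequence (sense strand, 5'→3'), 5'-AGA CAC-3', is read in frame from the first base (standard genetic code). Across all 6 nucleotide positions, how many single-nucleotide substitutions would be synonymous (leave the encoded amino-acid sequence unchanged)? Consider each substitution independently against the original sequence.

3

Codon 1 (AGA, Arg): 2 synonymous substitutions.
Codon 2 (CAC, His): 1 synonymous substitution.
Total: 2 + 1 = 3.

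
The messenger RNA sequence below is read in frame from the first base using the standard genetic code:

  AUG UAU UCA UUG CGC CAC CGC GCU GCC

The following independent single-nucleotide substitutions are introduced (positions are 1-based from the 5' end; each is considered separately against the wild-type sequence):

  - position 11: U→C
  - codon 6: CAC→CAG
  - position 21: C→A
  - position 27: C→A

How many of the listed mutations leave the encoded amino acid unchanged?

Codon 4: UUG (Leu) → UCG (Ser) — missense.
Codon 6: CAC (His) → CAG (Gln) — missense.
Codon 7: CGC (Arg) → CGA (Arg) — synonymous.
Codon 9: GCC (Ala) → GCA (Ala) — synonymous.
Synonymous: 2 of 4.

2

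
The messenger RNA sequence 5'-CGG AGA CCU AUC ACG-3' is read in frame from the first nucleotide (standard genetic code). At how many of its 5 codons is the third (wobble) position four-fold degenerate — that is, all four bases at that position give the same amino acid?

Codon 1 CGG (Arg): third position 4-fold.
Codon 2 AGA (Arg): third position 2-fold.
Codon 3 CCU (Pro): third position 4-fold.
Codon 4 AUC (Ile): third position 3-fold.
Codon 5 ACG (Thr): third position 4-fold.
Four-fold degenerate third positions: 3.

3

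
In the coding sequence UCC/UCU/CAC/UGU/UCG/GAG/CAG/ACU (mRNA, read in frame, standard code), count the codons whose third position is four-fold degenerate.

Codon 1 UCC (Ser): third position 4-fold.
Codon 2 UCU (Ser): third position 4-fold.
Codon 3 CAC (His): third position 2-fold.
Codon 4 UGU (Cys): third position 2-fold.
Codon 5 UCG (Ser): third position 4-fold.
Codon 6 GAG (Glu): third position 2-fold.
Codon 7 CAG (Gln): third position 2-fold.
Codon 8 ACU (Thr): third position 4-fold.
Four-fold degenerate third positions: 4.

4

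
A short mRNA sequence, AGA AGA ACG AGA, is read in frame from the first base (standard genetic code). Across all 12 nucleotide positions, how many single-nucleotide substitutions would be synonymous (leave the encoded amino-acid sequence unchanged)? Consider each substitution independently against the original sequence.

9

Codon 1 (AGA, Arg): 2 synonymous substitutions.
Codon 2 (AGA, Arg): 2 synonymous substitutions.
Codon 3 (ACG, Thr): 3 synonymous substitutions.
Codon 4 (AGA, Arg): 2 synonymous substitutions.
Total: 2 + 2 + 3 + 2 = 9.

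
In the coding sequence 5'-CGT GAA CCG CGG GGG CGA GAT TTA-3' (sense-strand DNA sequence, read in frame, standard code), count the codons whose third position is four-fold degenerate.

Codon 1 CGT (Arg): third position 4-fold.
Codon 2 GAA (Glu): third position 2-fold.
Codon 3 CCG (Pro): third position 4-fold.
Codon 4 CGG (Arg): third position 4-fold.
Codon 5 GGG (Gly): third position 4-fold.
Codon 6 CGA (Arg): third position 4-fold.
Codon 7 GAT (Asp): third position 2-fold.
Codon 8 TTA (Leu): third position 2-fold.
Four-fold degenerate third positions: 5.

5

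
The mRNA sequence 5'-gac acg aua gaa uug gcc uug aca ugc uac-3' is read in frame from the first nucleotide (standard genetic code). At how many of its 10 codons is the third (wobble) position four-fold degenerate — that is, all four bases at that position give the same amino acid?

Codon 1 GAC (Asp): third position 2-fold.
Codon 2 ACG (Thr): third position 4-fold.
Codon 3 AUA (Ile): third position 3-fold.
Codon 4 GAA (Glu): third position 2-fold.
Codon 5 UUG (Leu): third position 2-fold.
Codon 6 GCC (Ala): third position 4-fold.
Codon 7 UUG (Leu): third position 2-fold.
Codon 8 ACA (Thr): third position 4-fold.
Codon 9 UGC (Cys): third position 2-fold.
Codon 10 UAC (Tyr): third position 2-fold.
Four-fold degenerate third positions: 3.

3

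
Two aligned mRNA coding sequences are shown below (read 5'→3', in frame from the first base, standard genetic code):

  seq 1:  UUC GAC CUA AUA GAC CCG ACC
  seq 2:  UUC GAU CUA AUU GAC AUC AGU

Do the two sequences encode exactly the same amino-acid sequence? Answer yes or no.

Codon 1: UUC Phe / UUC Phe — identical.
Codon 2: GAC Asp / GAU Asp — synonymous.
Codon 3: CUA Leu / CUA Leu — identical.
Codon 4: AUA Ile / AUU Ile — synonymous.
Codon 5: GAC Asp / GAC Asp — identical.
Codon 6: CCG Pro / AUC Ile — nonsynonymous.
Codon 7: ACC Thr / AGU Ser — nonsynonymous.
Nonsynonymous differences: 2 → different protein.

no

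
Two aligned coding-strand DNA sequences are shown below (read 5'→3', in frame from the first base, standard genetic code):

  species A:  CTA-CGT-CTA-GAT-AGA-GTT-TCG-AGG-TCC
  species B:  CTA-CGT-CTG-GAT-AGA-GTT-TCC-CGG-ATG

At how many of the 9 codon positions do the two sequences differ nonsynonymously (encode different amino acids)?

Codon 1: CTA Leu / CTA Leu — identical.
Codon 2: CGT Arg / CGT Arg — identical.
Codon 3: CTA Leu / CTG Leu — synonymous.
Codon 4: GAT Asp / GAT Asp — identical.
Codon 5: AGA Arg / AGA Arg — identical.
Codon 6: GTT Val / GTT Val — identical.
Codon 7: TCG Ser / TCC Ser — synonymous.
Codon 8: AGG Arg / CGG Arg — synonymous.
Codon 9: TCC Ser / ATG Met — nonsynonymous.
Nonsynonymous differences: 1.

1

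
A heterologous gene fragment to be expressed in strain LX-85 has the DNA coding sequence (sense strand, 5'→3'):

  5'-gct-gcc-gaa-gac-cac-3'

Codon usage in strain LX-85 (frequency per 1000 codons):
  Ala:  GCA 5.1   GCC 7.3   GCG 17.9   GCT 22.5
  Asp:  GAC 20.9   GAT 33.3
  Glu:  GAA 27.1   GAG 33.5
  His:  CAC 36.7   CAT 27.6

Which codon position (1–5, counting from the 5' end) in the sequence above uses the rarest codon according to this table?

Codon 1 GCT (Ala): 22.5 per 1000.
Codon 2 GCC (Ala): 7.3 per 1000.
Codon 3 GAA (Glu): 27.1 per 1000.
Codon 4 GAC (Asp): 20.9 per 1000.
Codon 5 CAC (His): 36.7 per 1000.
Lowest frequency is 7.3 at codon 2.

2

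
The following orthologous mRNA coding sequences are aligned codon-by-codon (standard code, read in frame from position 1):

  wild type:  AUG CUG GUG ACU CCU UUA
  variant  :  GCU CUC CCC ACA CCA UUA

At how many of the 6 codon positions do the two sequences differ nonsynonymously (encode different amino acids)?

2

Codon 1: AUG Met / GCU Ala — nonsynonymous.
Codon 2: CUG Leu / CUC Leu — synonymous.
Codon 3: GUG Val / CCC Pro — nonsynonymous.
Codon 4: ACU Thr / ACA Thr — synonymous.
Codon 5: CCU Pro / CCA Pro — synonymous.
Codon 6: UUA Leu / UUA Leu — identical.
Nonsynonymous differences: 2.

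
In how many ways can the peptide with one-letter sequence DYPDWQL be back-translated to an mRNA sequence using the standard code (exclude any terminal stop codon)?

384

Asp: 2 codons.
Tyr: 2 codons.
Pro: 4 codons.
Asp: 2 codons.
Trp: 1 codon.
Gln: 2 codons.
Leu: 6 codons.
2 × 2 × 4 × 2 × 1 × 2 × 6 = 384.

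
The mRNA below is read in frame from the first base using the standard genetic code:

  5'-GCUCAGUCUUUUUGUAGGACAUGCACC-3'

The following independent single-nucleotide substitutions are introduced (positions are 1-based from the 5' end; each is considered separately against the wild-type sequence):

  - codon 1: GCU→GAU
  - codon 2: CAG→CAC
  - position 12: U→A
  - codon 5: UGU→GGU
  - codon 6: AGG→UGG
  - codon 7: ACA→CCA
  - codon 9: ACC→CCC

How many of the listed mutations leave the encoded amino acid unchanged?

0

Codon 1: GCU (Ala) → GAU (Asp) — missense.
Codon 2: CAG (Gln) → CAC (His) — missense.
Codon 4: UUU (Phe) → UUA (Leu) — missense.
Codon 5: UGU (Cys) → GGU (Gly) — missense.
Codon 6: AGG (Arg) → UGG (Trp) — missense.
Codon 7: ACA (Thr) → CCA (Pro) — missense.
Codon 9: ACC (Thr) → CCC (Pro) — missense.
Synonymous: 0 of 7.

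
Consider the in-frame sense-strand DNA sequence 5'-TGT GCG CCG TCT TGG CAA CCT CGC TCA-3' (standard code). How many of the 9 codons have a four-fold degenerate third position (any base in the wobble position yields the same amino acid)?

6

Codon 1 TGT (Cys): third position 2-fold.
Codon 2 GCG (Ala): third position 4-fold.
Codon 3 CCG (Pro): third position 4-fold.
Codon 4 TCT (Ser): third position 4-fold.
Codon 5 TGG (Trp): third position 1-fold.
Codon 6 CAA (Gln): third position 2-fold.
Codon 7 CCT (Pro): third position 4-fold.
Codon 8 CGC (Arg): third position 4-fold.
Codon 9 TCA (Ser): third position 4-fold.
Four-fold degenerate third positions: 6.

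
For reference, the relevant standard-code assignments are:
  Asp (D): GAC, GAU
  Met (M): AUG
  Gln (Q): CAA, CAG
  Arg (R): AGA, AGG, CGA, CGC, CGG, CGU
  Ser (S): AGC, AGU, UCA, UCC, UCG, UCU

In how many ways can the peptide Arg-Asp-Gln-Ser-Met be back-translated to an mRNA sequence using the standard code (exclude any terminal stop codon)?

144

Arg: 6 codons.
Asp: 2 codons.
Gln: 2 codons.
Ser: 6 codons.
Met: 1 codon.
6 × 2 × 2 × 6 × 1 = 144.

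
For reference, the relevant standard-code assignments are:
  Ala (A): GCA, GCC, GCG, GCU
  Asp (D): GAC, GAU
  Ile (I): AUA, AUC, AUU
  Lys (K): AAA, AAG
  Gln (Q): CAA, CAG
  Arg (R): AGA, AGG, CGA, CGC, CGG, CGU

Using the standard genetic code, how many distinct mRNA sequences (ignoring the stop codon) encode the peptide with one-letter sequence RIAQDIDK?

3456

Arg: 6 codons.
Ile: 3 codons.
Ala: 4 codons.
Gln: 2 codons.
Asp: 2 codons.
Ile: 3 codons.
Asp: 2 codons.
Lys: 2 codons.
6 × 3 × 4 × 2 × 2 × 3 × 2 × 2 = 3456.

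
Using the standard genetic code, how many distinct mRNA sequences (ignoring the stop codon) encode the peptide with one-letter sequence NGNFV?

Asn: 2 codons.
Gly: 4 codons.
Asn: 2 codons.
Phe: 2 codons.
Val: 4 codons.
2 × 4 × 2 × 2 × 4 = 128.

128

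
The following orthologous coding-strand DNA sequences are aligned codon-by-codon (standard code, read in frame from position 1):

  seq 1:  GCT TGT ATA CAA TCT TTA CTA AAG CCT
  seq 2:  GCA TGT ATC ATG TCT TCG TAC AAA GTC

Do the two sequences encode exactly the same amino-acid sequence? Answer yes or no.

no

Codon 1: GCT Ala / GCA Ala — synonymous.
Codon 2: TGT Cys / TGT Cys — identical.
Codon 3: ATA Ile / ATC Ile — synonymous.
Codon 4: CAA Gln / ATG Met — nonsynonymous.
Codon 5: TCT Ser / TCT Ser — identical.
Codon 6: TTA Leu / TCG Ser — nonsynonymous.
Codon 7: CTA Leu / TAC Tyr — nonsynonymous.
Codon 8: AAG Lys / AAA Lys — synonymous.
Codon 9: CCT Pro / GTC Val — nonsynonymous.
Nonsynonymous differences: 4 → different protein.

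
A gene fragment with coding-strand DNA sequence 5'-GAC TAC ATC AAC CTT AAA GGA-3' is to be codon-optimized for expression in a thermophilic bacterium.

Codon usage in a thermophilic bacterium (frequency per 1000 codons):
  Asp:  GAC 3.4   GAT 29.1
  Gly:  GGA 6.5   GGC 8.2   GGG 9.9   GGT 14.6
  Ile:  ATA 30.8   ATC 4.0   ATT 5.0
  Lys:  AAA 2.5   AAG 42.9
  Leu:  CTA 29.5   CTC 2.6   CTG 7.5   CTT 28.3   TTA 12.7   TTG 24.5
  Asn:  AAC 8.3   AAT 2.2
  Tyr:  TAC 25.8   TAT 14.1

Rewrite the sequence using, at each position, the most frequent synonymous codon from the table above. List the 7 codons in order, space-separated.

GAT TAC ATA AAC CTA AAG GGT

Codon 1 (Asp): best is GAT at 29.1.
Codon 2 (Tyr): best is TAC at 25.8.
Codon 3 (Ile): best is ATA at 30.8.
Codon 4 (Asn): best is AAC at 8.3.
Codon 5 (Leu): best is CTA at 29.5.
Codon 6 (Lys): best is AAG at 42.9.
Codon 7 (Gly): best is GGT at 14.6.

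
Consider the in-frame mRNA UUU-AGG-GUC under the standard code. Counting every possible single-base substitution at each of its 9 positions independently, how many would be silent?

Codon 1 (UUU, Phe): 1 synonymous substitution.
Codon 2 (AGG, Arg): 2 synonymous substitutions.
Codon 3 (GUC, Val): 3 synonymous substitutions.
Total: 1 + 2 + 3 = 6.

6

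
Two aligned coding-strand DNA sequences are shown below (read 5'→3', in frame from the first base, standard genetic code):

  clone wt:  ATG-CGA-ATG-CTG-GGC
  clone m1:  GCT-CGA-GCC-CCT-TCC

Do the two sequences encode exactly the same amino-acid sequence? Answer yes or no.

Codon 1: ATG Met / GCT Ala — nonsynonymous.
Codon 2: CGA Arg / CGA Arg — identical.
Codon 3: ATG Met / GCC Ala — nonsynonymous.
Codon 4: CTG Leu / CCT Pro — nonsynonymous.
Codon 5: GGC Gly / TCC Ser — nonsynonymous.
Nonsynonymous differences: 4 → different protein.

no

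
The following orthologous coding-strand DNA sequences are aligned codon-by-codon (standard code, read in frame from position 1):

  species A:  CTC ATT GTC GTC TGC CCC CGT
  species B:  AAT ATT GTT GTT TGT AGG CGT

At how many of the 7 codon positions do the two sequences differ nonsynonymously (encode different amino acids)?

Codon 1: CTC Leu / AAT Asn — nonsynonymous.
Codon 2: ATT Ile / ATT Ile — identical.
Codon 3: GTC Val / GTT Val — synonymous.
Codon 4: GTC Val / GTT Val — synonymous.
Codon 5: TGC Cys / TGT Cys — synonymous.
Codon 6: CCC Pro / AGG Arg — nonsynonymous.
Codon 7: CGT Arg / CGT Arg — identical.
Nonsynonymous differences: 2.

2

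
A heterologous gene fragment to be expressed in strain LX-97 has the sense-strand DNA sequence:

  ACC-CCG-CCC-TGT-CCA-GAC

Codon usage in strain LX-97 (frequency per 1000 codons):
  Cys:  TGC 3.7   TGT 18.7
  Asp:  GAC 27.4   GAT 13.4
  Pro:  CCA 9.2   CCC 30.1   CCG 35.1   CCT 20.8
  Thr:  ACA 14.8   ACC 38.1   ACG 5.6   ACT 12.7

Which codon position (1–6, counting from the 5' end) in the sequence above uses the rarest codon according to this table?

5

Codon 1 ACC (Thr): 38.1 per 1000.
Codon 2 CCG (Pro): 35.1 per 1000.
Codon 3 CCC (Pro): 30.1 per 1000.
Codon 4 TGT (Cys): 18.7 per 1000.
Codon 5 CCA (Pro): 9.2 per 1000.
Codon 6 GAC (Asp): 27.4 per 1000.
Lowest frequency is 9.2 at codon 5.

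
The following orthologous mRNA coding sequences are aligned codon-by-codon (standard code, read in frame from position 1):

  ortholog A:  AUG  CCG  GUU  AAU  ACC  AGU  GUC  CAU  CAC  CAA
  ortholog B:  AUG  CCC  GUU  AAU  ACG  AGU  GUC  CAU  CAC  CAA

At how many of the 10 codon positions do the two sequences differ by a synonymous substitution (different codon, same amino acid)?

Codon 1: AUG Met / AUG Met — identical.
Codon 2: CCG Pro / CCC Pro — synonymous.
Codon 3: GUU Val / GUU Val — identical.
Codon 4: AAU Asn / AAU Asn — identical.
Codon 5: ACC Thr / ACG Thr — synonymous.
Codon 6: AGU Ser / AGU Ser — identical.
Codon 7: GUC Val / GUC Val — identical.
Codon 8: CAU His / CAU His — identical.
Codon 9: CAC His / CAC His — identical.
Codon 10: CAA Gln / CAA Gln — identical.
Synonymous differences: 2.

2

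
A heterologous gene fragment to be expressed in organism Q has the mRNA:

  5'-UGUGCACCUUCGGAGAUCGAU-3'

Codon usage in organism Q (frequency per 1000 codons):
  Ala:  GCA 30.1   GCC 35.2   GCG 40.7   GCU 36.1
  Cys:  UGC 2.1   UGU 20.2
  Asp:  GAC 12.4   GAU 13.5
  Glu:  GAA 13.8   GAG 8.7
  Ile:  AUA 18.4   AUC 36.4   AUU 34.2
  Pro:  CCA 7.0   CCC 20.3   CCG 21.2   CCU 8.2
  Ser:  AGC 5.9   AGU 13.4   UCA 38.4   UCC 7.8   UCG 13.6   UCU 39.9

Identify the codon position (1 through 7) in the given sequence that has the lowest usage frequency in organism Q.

3

Codon 1 UGU (Cys): 20.2 per 1000.
Codon 2 GCA (Ala): 30.1 per 1000.
Codon 3 CCU (Pro): 8.2 per 1000.
Codon 4 UCG (Ser): 13.6 per 1000.
Codon 5 GAG (Glu): 8.7 per 1000.
Codon 6 AUC (Ile): 36.4 per 1000.
Codon 7 GAU (Asp): 13.5 per 1000.
Lowest frequency is 8.2 at codon 3.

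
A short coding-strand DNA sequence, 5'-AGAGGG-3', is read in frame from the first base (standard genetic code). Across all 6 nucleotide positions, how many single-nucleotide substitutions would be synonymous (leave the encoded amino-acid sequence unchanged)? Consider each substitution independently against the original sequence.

5

Codon 1 (AGA, Arg): 2 synonymous substitutions.
Codon 2 (GGG, Gly): 3 synonymous substitutions.
Total: 2 + 3 = 5.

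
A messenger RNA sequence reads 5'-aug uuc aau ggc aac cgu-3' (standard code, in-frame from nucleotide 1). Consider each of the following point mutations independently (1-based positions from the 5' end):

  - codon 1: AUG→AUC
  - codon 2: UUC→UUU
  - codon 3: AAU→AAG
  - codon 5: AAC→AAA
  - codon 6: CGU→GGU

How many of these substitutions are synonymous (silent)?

1

Codon 1: AUG (Met) → AUC (Ile) — missense.
Codon 2: UUC (Phe) → UUU (Phe) — synonymous.
Codon 3: AAU (Asn) → AAG (Lys) — missense.
Codon 5: AAC (Asn) → AAA (Lys) — missense.
Codon 6: CGU (Arg) → GGU (Gly) — missense.
Synonymous: 1 of 5.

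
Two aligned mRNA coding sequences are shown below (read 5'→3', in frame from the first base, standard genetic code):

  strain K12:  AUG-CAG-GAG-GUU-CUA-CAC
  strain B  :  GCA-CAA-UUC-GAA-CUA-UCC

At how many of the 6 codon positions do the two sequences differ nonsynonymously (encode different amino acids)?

4

Codon 1: AUG Met / GCA Ala — nonsynonymous.
Codon 2: CAG Gln / CAA Gln — synonymous.
Codon 3: GAG Glu / UUC Phe — nonsynonymous.
Codon 4: GUU Val / GAA Glu — nonsynonymous.
Codon 5: CUA Leu / CUA Leu — identical.
Codon 6: CAC His / UCC Ser — nonsynonymous.
Nonsynonymous differences: 4.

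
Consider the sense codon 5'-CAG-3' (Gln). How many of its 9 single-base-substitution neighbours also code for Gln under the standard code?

1

Position 1: none → 0 synonymous.
Position 2: none → 0 synonymous.
Position 3: CAA → 1 synonymous.
Total: 0 + 0 + 1 = 1.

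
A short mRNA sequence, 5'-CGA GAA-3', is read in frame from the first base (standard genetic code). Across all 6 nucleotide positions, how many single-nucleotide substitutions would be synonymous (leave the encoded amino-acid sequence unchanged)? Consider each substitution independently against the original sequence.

5

Codon 1 (CGA, Arg): 4 synonymous substitutions.
Codon 2 (GAA, Glu): 1 synonymous substitution.
Total: 4 + 1 = 5.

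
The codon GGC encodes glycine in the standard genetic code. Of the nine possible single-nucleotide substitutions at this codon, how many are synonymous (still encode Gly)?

Position 1: none → 0 synonymous.
Position 2: none → 0 synonymous.
Position 3: GGU, GGA, GGG → 3 synonymous.
Total: 0 + 0 + 3 = 3.

3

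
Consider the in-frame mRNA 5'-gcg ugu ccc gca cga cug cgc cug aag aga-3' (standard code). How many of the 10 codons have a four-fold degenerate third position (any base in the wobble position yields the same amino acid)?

Codon 1 GCG (Ala): third position 4-fold.
Codon 2 UGU (Cys): third position 2-fold.
Codon 3 CCC (Pro): third position 4-fold.
Codon 4 GCA (Ala): third position 4-fold.
Codon 5 CGA (Arg): third position 4-fold.
Codon 6 CUG (Leu): third position 4-fold.
Codon 7 CGC (Arg): third position 4-fold.
Codon 8 CUG (Leu): third position 4-fold.
Codon 9 AAG (Lys): third position 2-fold.
Codon 10 AGA (Arg): third position 2-fold.
Four-fold degenerate third positions: 7.

7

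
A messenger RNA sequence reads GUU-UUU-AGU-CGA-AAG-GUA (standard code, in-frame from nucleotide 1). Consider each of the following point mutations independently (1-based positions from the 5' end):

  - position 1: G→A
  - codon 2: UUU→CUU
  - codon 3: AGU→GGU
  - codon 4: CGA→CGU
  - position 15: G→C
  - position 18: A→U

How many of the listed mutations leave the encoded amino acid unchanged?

2

Codon 1: GUU (Val) → AUU (Ile) — missense.
Codon 2: UUU (Phe) → CUU (Leu) — missense.
Codon 3: AGU (Ser) → GGU (Gly) — missense.
Codon 4: CGA (Arg) → CGU (Arg) — synonymous.
Codon 5: AAG (Lys) → AAC (Asn) — missense.
Codon 6: GUA (Val) → GUU (Val) — synonymous.
Synonymous: 2 of 6.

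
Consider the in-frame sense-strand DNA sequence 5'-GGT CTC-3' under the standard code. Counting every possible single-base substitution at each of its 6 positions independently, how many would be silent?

6

Codon 1 (GGT, Gly): 3 synonymous substitutions.
Codon 2 (CTC, Leu): 3 synonymous substitutions.
Total: 3 + 3 = 6.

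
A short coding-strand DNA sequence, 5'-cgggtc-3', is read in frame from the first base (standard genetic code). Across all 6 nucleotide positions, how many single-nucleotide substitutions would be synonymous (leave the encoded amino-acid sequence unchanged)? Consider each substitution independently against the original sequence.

7

Codon 1 (CGG, Arg): 4 synonymous substitutions.
Codon 2 (GTC, Val): 3 synonymous substitutions.
Total: 4 + 3 = 7.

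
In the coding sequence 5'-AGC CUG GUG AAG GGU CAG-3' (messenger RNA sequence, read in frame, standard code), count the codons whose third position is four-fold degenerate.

3

Codon 1 AGC (Ser): third position 2-fold.
Codon 2 CUG (Leu): third position 4-fold.
Codon 3 GUG (Val): third position 4-fold.
Codon 4 AAG (Lys): third position 2-fold.
Codon 5 GGU (Gly): third position 4-fold.
Codon 6 CAG (Gln): third position 2-fold.
Four-fold degenerate third positions: 3.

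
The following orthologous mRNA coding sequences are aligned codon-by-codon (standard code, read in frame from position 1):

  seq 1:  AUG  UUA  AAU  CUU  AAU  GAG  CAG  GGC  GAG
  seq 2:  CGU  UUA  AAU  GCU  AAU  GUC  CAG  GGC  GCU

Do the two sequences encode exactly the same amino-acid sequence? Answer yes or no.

no

Codon 1: AUG Met / CGU Arg — nonsynonymous.
Codon 2: UUA Leu / UUA Leu — identical.
Codon 3: AAU Asn / AAU Asn — identical.
Codon 4: CUU Leu / GCU Ala — nonsynonymous.
Codon 5: AAU Asn / AAU Asn — identical.
Codon 6: GAG Glu / GUC Val — nonsynonymous.
Codon 7: CAG Gln / CAG Gln — identical.
Codon 8: GGC Gly / GGC Gly — identical.
Codon 9: GAG Glu / GCU Ala — nonsynonymous.
Nonsynonymous differences: 4 → different protein.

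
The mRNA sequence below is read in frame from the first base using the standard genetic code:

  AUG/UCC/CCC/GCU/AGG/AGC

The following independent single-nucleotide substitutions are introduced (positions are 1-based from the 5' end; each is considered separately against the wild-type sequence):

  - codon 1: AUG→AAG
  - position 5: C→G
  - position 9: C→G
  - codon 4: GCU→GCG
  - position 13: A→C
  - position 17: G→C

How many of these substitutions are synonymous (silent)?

Codon 1: AUG (Met) → AAG (Lys) — missense.
Codon 2: UCC (Ser) → UGC (Cys) — missense.
Codon 3: CCC (Pro) → CCG (Pro) — synonymous.
Codon 4: GCU (Ala) → GCG (Ala) — synonymous.
Codon 5: AGG (Arg) → CGG (Arg) — synonymous.
Codon 6: AGC (Ser) → ACC (Thr) — missense.
Synonymous: 3 of 6.

3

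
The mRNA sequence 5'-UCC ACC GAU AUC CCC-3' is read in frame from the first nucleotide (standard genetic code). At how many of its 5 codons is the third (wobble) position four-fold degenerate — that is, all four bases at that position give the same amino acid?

3

Codon 1 UCC (Ser): third position 4-fold.
Codon 2 ACC (Thr): third position 4-fold.
Codon 3 GAU (Asp): third position 2-fold.
Codon 4 AUC (Ile): third position 3-fold.
Codon 5 CCC (Pro): third position 4-fold.
Four-fold degenerate third positions: 3.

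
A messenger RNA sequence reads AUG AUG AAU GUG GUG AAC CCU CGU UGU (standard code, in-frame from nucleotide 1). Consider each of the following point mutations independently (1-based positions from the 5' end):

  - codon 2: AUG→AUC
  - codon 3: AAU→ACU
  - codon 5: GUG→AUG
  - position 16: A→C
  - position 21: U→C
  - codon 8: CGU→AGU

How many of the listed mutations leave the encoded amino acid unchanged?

1

Codon 2: AUG (Met) → AUC (Ile) — missense.
Codon 3: AAU (Asn) → ACU (Thr) — missense.
Codon 5: GUG (Val) → AUG (Met) — missense.
Codon 6: AAC (Asn) → CAC (His) — missense.
Codon 7: CCU (Pro) → CCC (Pro) — synonymous.
Codon 8: CGU (Arg) → AGU (Ser) — missense.
Synonymous: 1 of 6.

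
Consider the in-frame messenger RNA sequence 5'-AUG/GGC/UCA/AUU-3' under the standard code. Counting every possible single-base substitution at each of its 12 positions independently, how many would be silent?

8

Codon 1 (AUG, Met): 0 synonymous substitutions.
Codon 2 (GGC, Gly): 3 synonymous substitutions.
Codon 3 (UCA, Ser): 3 synonymous substitutions.
Codon 4 (AUU, Ile): 2 synonymous substitutions.
Total: 0 + 3 + 3 + 2 = 8.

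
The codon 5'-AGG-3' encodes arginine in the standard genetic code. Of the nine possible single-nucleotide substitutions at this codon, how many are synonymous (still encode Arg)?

Position 1: CGG → 1 synonymous.
Position 2: none → 0 synonymous.
Position 3: AGA → 1 synonymous.
Total: 1 + 0 + 1 = 2.

2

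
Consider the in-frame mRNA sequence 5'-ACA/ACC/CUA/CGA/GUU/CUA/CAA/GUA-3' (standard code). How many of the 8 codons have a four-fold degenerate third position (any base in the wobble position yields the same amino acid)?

Codon 1 ACA (Thr): third position 4-fold.
Codon 2 ACC (Thr): third position 4-fold.
Codon 3 CUA (Leu): third position 4-fold.
Codon 4 CGA (Arg): third position 4-fold.
Codon 5 GUU (Val): third position 4-fold.
Codon 6 CUA (Leu): third position 4-fold.
Codon 7 CAA (Gln): third position 2-fold.
Codon 8 GUA (Val): third position 4-fold.
Four-fold degenerate third positions: 7.

7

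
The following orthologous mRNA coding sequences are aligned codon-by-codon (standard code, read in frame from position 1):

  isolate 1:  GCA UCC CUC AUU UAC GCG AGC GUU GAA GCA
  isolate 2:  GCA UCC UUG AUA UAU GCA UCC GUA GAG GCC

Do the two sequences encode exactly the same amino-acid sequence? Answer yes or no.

yes

Codon 1: GCA Ala / GCA Ala — identical.
Codon 2: UCC Ser / UCC Ser — identical.
Codon 3: CUC Leu / UUG Leu — synonymous.
Codon 4: AUU Ile / AUA Ile — synonymous.
Codon 5: UAC Tyr / UAU Tyr — synonymous.
Codon 6: GCG Ala / GCA Ala — synonymous.
Codon 7: AGC Ser / UCC Ser — synonymous.
Codon 8: GUU Val / GUA Val — synonymous.
Codon 9: GAA Glu / GAG Glu — synonymous.
Codon 10: GCA Ala / GCC Ala — synonymous.
Nonsynonymous differences: 0 → same protein.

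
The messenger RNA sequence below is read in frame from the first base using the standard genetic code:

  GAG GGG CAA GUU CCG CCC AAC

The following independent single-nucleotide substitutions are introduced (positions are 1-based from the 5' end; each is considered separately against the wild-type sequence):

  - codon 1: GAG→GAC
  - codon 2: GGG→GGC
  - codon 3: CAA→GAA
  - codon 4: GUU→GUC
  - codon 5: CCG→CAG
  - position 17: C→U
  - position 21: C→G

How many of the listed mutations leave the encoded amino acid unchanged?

2

Codon 1: GAG (Glu) → GAC (Asp) — missense.
Codon 2: GGG (Gly) → GGC (Gly) — synonymous.
Codon 3: CAA (Gln) → GAA (Glu) — missense.
Codon 4: GUU (Val) → GUC (Val) — synonymous.
Codon 5: CCG (Pro) → CAG (Gln) — missense.
Codon 6: CCC (Pro) → CUC (Leu) — missense.
Codon 7: AAC (Asn) → AAG (Lys) — missense.
Synonymous: 2 of 7.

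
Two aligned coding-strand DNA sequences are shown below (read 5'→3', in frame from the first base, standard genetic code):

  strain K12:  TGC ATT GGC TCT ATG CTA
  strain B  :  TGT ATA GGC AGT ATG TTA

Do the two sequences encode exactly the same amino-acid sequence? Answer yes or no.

yes

Codon 1: TGC Cys / TGT Cys — synonymous.
Codon 2: ATT Ile / ATA Ile — synonymous.
Codon 3: GGC Gly / GGC Gly — identical.
Codon 4: TCT Ser / AGT Ser — synonymous.
Codon 5: ATG Met / ATG Met — identical.
Codon 6: CTA Leu / TTA Leu — synonymous.
Nonsynonymous differences: 0 → same protein.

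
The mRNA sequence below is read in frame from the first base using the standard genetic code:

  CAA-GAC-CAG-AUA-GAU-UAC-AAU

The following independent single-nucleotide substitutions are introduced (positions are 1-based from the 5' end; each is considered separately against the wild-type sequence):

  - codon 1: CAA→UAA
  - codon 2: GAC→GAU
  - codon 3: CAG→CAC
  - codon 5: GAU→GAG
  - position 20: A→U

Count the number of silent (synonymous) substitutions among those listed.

Codon 1: CAA (Gln) → UAA (Stop) — nonsense.
Codon 2: GAC (Asp) → GAU (Asp) — synonymous.
Codon 3: CAG (Gln) → CAC (His) — missense.
Codon 5: GAU (Asp) → GAG (Glu) — missense.
Codon 7: AAU (Asn) → AUU (Ile) — missense.
Synonymous: 1 of 5.

1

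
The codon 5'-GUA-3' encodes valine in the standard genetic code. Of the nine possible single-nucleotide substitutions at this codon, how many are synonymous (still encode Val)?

3

Position 1: none → 0 synonymous.
Position 2: none → 0 synonymous.
Position 3: GUU, GUC, GUG → 3 synonymous.
Total: 0 + 0 + 3 = 3.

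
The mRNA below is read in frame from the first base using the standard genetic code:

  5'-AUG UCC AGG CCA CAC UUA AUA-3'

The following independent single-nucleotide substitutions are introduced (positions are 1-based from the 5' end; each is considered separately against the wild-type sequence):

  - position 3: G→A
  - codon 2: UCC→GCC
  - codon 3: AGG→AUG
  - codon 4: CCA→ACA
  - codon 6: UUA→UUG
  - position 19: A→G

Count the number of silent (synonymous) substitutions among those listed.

1

Codon 1: AUG (Met) → AUA (Ile) — missense.
Codon 2: UCC (Ser) → GCC (Ala) — missense.
Codon 3: AGG (Arg) → AUG (Met) — missense.
Codon 4: CCA (Pro) → ACA (Thr) — missense.
Codon 6: UUA (Leu) → UUG (Leu) — synonymous.
Codon 7: AUA (Ile) → GUA (Val) — missense.
Synonymous: 1 of 6.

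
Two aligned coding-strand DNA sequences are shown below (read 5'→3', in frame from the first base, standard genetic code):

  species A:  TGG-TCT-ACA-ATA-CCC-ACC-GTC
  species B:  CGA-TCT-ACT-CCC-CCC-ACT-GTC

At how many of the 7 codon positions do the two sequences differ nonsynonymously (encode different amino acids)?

2

Codon 1: TGG Trp / CGA Arg — nonsynonymous.
Codon 2: TCT Ser / TCT Ser — identical.
Codon 3: ACA Thr / ACT Thr — synonymous.
Codon 4: ATA Ile / CCC Pro — nonsynonymous.
Codon 5: CCC Pro / CCC Pro — identical.
Codon 6: ACC Thr / ACT Thr — synonymous.
Codon 7: GTC Val / GTC Val — identical.
Nonsynonymous differences: 2.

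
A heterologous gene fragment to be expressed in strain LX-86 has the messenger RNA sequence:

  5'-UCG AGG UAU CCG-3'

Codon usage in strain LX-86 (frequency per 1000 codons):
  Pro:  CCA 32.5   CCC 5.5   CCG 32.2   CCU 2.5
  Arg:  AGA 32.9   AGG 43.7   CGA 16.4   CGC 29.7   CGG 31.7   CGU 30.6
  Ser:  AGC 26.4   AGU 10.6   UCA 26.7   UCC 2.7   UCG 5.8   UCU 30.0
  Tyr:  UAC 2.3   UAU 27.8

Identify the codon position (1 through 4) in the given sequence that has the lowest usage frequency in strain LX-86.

1

Codon 1 UCG (Ser): 5.8 per 1000.
Codon 2 AGG (Arg): 43.7 per 1000.
Codon 3 UAU (Tyr): 27.8 per 1000.
Codon 4 CCG (Pro): 32.2 per 1000.
Lowest frequency is 5.8 at codon 1.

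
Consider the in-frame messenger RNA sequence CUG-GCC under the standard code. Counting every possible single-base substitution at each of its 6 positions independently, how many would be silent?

Codon 1 (CUG, Leu): 4 synonymous substitutions.
Codon 2 (GCC, Ala): 3 synonymous substitutions.
Total: 4 + 3 = 7.

7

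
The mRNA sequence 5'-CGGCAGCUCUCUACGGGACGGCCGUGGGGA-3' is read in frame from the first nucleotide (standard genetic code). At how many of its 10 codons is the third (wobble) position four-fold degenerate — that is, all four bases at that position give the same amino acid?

8

Codon 1 CGG (Arg): third position 4-fold.
Codon 2 CAG (Gln): third position 2-fold.
Codon 3 CUC (Leu): third position 4-fold.
Codon 4 UCU (Ser): third position 4-fold.
Codon 5 ACG (Thr): third position 4-fold.
Codon 6 GGA (Gly): third position 4-fold.
Codon 7 CGG (Arg): third position 4-fold.
Codon 8 CCG (Pro): third position 4-fold.
Codon 9 UGG (Trp): third position 1-fold.
Codon 10 GGA (Gly): third position 4-fold.
Four-fold degenerate third positions: 8.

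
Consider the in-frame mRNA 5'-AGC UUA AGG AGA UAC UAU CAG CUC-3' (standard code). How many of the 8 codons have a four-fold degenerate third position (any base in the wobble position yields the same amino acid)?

Codon 1 AGC (Ser): third position 2-fold.
Codon 2 UUA (Leu): third position 2-fold.
Codon 3 AGG (Arg): third position 2-fold.
Codon 4 AGA (Arg): third position 2-fold.
Codon 5 UAC (Tyr): third position 2-fold.
Codon 6 UAU (Tyr): third position 2-fold.
Codon 7 CAG (Gln): third position 2-fold.
Codon 8 CUC (Leu): third position 4-fold.
Four-fold degenerate third positions: 1.

1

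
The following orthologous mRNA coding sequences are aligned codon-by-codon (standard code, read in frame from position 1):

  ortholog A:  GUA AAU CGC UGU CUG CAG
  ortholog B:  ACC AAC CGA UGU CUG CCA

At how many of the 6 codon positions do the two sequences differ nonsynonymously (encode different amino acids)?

2

Codon 1: GUA Val / ACC Thr — nonsynonymous.
Codon 2: AAU Asn / AAC Asn — synonymous.
Codon 3: CGC Arg / CGA Arg — synonymous.
Codon 4: UGU Cys / UGU Cys — identical.
Codon 5: CUG Leu / CUG Leu — identical.
Codon 6: CAG Gln / CCA Pro — nonsynonymous.
Nonsynonymous differences: 2.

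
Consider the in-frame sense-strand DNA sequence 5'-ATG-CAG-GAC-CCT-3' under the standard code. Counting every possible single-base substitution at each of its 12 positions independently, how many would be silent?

Codon 1 (ATG, Met): 0 synonymous substitutions.
Codon 2 (CAG, Gln): 1 synonymous substitution.
Codon 3 (GAC, Asp): 1 synonymous substitution.
Codon 4 (CCT, Pro): 3 synonymous substitutions.
Total: 0 + 1 + 1 + 3 = 5.

5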